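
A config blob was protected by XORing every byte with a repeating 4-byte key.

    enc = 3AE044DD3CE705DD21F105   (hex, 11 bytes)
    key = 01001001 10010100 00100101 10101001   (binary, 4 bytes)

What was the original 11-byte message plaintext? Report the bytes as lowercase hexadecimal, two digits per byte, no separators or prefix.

The 4-byte key repeats, so the effective keystream is 49 94 25 a9 49 94 25 a9 49 94 25.
byte 0: 3a XOR 49 = 73
byte 1: e0 XOR 94 = 74
byte 2: 44 XOR 25 = 61
byte 3: dd XOR a9 = 74
byte 4: 3c XOR 49 = 75
byte 5: e7 XOR 94 = 73
byte 6: 05 XOR 25 = 20
byte 7: dd XOR a9 = 74
byte 8: 21 XOR 49 = 68
byte 9: f1 XOR 94 = 65
byte 10: 05 XOR 25 = 20

7374617475732074686520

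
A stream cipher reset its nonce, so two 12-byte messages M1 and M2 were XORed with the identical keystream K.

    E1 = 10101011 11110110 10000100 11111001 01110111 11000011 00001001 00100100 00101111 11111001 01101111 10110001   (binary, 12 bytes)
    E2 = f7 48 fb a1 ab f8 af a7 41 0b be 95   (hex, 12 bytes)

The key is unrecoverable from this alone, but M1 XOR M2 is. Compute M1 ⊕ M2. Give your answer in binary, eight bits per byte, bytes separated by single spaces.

01011100 10111110 01111111 01011000 11011100 00111011 10100110 10000011 01101110 11110010 11010001 00100100

E1 ⊕ E2 = (M1 ⊕ K) ⊕ (M2 ⊕ K) = M1 ⊕ M2 — the shared key cancels under XOR.
ab ⊕ f7 = 5c
f6 ⊕ 48 = be
84 ⊕ fb = 7f
f9 ⊕ a1 = 58
77 ⊕ ab = dc
c3 ⊕ f8 = 3b
09 ⊕ af = a6
24 ⊕ a7 = 83
2f ⊕ 41 = 6e
f9 ⊕ 0b = f2
6f ⊕ be = d1
b1 ⊕ 95 = 24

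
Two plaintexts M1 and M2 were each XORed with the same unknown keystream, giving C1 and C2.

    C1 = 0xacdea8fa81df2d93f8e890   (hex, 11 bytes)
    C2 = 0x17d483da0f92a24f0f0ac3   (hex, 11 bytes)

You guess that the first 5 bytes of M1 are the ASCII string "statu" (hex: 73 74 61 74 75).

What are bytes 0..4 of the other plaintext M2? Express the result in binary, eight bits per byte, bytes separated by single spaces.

First, C1 ⊕ C2 = (M1 ⊕ K) ⊕ (M2 ⊕ K) = M1 ⊕ M2, so the key drops out. Then M2 = (M1 ⊕ M2) ⊕ M1 over the first 5 bytes.
byte 0: (ac ^ 17) ^ 73 = bb ^ 73 = c8
byte 1: (de ^ d4) ^ 74 = 0a ^ 74 = 7e
byte 2: (a8 ^ 83) ^ 61 = 2b ^ 61 = 4a
byte 3: (fa ^ da) ^ 74 = 20 ^ 74 = 54
byte 4: (81 ^ 0f) ^ 75 = 8e ^ 75 = fb

11001000 01111110 01001010 01010100 11111011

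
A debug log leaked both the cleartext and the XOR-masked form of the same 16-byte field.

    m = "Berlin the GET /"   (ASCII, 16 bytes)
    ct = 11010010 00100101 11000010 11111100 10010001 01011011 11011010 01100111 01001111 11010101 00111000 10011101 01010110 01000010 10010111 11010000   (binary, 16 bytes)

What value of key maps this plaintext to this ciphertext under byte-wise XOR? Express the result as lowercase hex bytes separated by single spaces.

Since ct = m ⊕ key, XORing both sides with m gives key = m ⊕ ct.
42 XOR d2 = 90
65 XOR 25 = 40
72 XOR c2 = b0
6c XOR fc = 90
69 XOR 91 = f8
6e XOR 5b = 35
20 XOR da = fa
74 XOR 67 = 13
68 XOR 4f = 27
65 XOR d5 = b0
20 XOR 38 = 18
47 XOR 9d = da
45 XOR 56 = 13
54 XOR 42 = 16
20 XOR 97 = b7
2f XOR d0 = ff

90 40 b0 90 f8 35 fa 13 27 b0 18 da 13 16 b7 ff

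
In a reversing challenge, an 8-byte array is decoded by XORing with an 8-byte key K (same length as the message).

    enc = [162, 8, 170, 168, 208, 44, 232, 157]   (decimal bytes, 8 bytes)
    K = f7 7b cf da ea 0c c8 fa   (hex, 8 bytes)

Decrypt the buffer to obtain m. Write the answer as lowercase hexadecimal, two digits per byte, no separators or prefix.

557365723a202067

XOR is its own inverse, so applying the key byte-wise gives the result directly.
162 XOR 247 =  85
  8 XOR 123 = 115
170 XOR 207 = 101
168 XOR 218 = 114
208 XOR 234 =  58
 44 XOR  12 =  32
232 XOR 200 =  32
157 XOR 250 = 103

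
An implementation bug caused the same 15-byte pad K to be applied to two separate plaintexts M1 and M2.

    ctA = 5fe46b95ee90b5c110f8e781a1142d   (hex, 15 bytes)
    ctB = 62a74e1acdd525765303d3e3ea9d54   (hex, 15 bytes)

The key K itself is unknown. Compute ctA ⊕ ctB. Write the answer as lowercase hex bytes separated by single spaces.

3d 43 25 8f 23 45 90 b7 43 fb 34 62 4b 89 79

ctA ⊕ ctB = (M1 ⊕ K) ⊕ (M2 ⊕ K) = M1 ⊕ M2 — the shared key cancels under XOR.
byte 0: 5f ⊕ 62 = 3d
byte 1: e4 ⊕ a7 = 43
byte 2: 6b ⊕ 4e = 25
byte 3: 95 ⊕ 1a = 8f
byte 4: ee ⊕ cd = 23
byte 5: 90 ⊕ d5 = 45
byte 6: b5 ⊕ 25 = 90
byte 7: c1 ⊕ 76 = b7
byte 8: 10 ⊕ 53 = 43
byte 9: f8 ⊕ 03 = fb
byte 10: e7 ⊕ d3 = 34
byte 11: 81 ⊕ e3 = 62
byte 12: a1 ⊕ ea = 4b
byte 13: 14 ⊕ 9d = 89
byte 14: 2d ⊕ 54 = 79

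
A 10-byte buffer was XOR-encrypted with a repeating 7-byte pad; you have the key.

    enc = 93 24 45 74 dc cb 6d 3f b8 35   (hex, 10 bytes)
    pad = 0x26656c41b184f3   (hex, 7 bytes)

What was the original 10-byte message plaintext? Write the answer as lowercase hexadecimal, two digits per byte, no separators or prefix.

b54129356d4f9e19dd59

The 7-byte key repeats, so the effective keystream is 26 65 6c 41 b1 84 f3 26 65 6c.
byte 0: 10010011 XOR 00100110 = 10110101
byte 1: 00100100 XOR 01100101 = 01000001
byte 2: 01000101 XOR 01101100 = 00101001
byte 3: 01110100 XOR 01000001 = 00110101
byte 4: 11011100 XOR 10110001 = 01101101
byte 5: 11001011 XOR 10000100 = 01001111
byte 6: 01101101 XOR 11110011 = 10011110
byte 7: 00111111 XOR 00100110 = 00011001
byte 8: 10111000 XOR 01100101 = 11011101
byte 9: 00110101 XOR 01101100 = 01011001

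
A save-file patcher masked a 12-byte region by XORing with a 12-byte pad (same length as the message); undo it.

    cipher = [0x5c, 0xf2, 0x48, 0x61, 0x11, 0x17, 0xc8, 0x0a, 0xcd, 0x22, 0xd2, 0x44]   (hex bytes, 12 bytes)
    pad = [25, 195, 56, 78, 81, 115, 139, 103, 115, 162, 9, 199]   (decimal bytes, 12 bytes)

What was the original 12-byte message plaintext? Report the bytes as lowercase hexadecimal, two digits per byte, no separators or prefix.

4531702f4064436dbe80db83

XOR is its own inverse, so applying the key byte-wise gives the result directly.
5c xor 19 = 45
f2 xor c3 = 31
48 xor 38 = 70
61 xor 4e = 2f
11 xor 51 = 40
17 xor 73 = 64
c8 xor 8b = 43
0a xor 67 = 6d
cd xor 73 = be
22 xor a2 = 80
d2 xor 09 = db
44 xor c7 = 83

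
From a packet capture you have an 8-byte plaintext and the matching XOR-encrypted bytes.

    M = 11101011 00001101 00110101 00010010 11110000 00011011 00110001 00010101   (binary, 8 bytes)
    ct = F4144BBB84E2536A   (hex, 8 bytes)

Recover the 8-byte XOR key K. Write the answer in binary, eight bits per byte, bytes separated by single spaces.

Since ct = M ⊕ K, XORing both sides with M gives K = M ⊕ ct.
eb XOR f4 = 1f
0d XOR 14 = 19
35 XOR 4b = 7e
12 XOR bb = a9
f0 XOR 84 = 74
1b XOR e2 = f9
31 XOR 53 = 62
15 XOR 6a = 7f

00011111 00011001 01111110 10101001 01110100 11111001 01100010 01111111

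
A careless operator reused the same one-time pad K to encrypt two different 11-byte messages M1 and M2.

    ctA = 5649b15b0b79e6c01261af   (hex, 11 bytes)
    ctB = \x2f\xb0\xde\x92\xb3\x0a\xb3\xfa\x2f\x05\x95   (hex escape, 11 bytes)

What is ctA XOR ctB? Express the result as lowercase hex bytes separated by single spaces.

79 f9 6f c9 b8 73 55 3a 3d 64 3a

ctA ⊕ ctB = (M1 ⊕ K) ⊕ (M2 ⊕ K) = M1 ⊕ M2 — the shared key cancels under XOR.
byte 0: 01010110 ⊕ 00101111 = 01111001
byte 1: 01001001 ⊕ 10110000 = 11111001
byte 2: 10110001 ⊕ 11011110 = 01101111
byte 3: 01011011 ⊕ 10010010 = 11001001
byte 4: 00001011 ⊕ 10110011 = 10111000
byte 5: 01111001 ⊕ 00001010 = 01110011
byte 6: 11100110 ⊕ 10110011 = 01010101
byte 7: 11000000 ⊕ 11111010 = 00111010
byte 8: 00010010 ⊕ 00101111 = 00111101
byte 9: 01100001 ⊕ 00000101 = 01100100
byte 10: 10101111 ⊕ 10010101 = 00111010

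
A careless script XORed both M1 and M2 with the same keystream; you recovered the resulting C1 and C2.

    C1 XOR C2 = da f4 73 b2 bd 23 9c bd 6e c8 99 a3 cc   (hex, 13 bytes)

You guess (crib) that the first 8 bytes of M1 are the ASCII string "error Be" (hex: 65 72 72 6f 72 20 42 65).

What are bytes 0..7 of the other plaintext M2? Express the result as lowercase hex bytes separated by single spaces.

Since C1 ⊕ C2 = M1 ⊕ M2, XORing with the guessed M1 bytes yields the corresponding M2 bytes: M2 = (C1 ⊕ C2) ⊕ M1.
da xor 65 = bf
f4 xor 72 = 86
73 xor 72 = 01
b2 xor 6f = dd
bd xor 72 = cf
23 xor 20 = 03
9c xor 42 = de
bd xor 65 = d8

bf 86 01 dd cf 03 de d8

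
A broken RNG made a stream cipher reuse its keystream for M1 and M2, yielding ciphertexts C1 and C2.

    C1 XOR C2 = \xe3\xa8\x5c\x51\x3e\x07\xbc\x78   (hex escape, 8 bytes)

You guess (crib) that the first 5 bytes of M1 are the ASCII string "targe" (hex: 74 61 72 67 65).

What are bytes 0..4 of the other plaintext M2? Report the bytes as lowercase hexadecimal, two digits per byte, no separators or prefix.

97c92e365b

Since C1 ⊕ C2 = M1 ⊕ M2, XORing with the guessed M1 bytes yields the corresponding M2 bytes: M2 = (C1 ⊕ C2) ⊕ M1.
byte 0: 227 ⊕ 116 = 151
byte 1: 168 ⊕  97 = 201
byte 2:  92 ⊕ 114 =  46
byte 3:  81 ⊕ 103 =  54
byte 4:  62 ⊕ 101 =  91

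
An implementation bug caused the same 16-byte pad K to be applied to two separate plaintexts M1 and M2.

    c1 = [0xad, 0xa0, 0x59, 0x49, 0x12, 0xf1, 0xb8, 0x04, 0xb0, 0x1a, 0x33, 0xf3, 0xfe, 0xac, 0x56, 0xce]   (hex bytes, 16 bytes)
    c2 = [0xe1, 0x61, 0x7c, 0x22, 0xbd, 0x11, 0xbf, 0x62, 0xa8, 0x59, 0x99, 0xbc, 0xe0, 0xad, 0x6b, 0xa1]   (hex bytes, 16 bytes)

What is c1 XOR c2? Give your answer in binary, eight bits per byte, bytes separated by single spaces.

01001100 11000001 00100101 01101011 10101111 11100000 00000111 01100110 00011000 01000011 10101010 01001111 00011110 00000001 00111101 01101111

c1 ⊕ c2 = (M1 ⊕ K) ⊕ (M2 ⊕ K) = M1 ⊕ M2 — the shared key cancels under XOR.
ad ^ e1 = 4c
a0 ^ 61 = c1
59 ^ 7c = 25
49 ^ 22 = 6b
12 ^ bd = af
f1 ^ 11 = e0
b8 ^ bf = 07
04 ^ 62 = 66
b0 ^ a8 = 18
1a ^ 59 = 43
33 ^ 99 = aa
f3 ^ bc = 4f
fe ^ e0 = 1e
ac ^ ad = 01
56 ^ 6b = 3d
ce ^ a1 = 6f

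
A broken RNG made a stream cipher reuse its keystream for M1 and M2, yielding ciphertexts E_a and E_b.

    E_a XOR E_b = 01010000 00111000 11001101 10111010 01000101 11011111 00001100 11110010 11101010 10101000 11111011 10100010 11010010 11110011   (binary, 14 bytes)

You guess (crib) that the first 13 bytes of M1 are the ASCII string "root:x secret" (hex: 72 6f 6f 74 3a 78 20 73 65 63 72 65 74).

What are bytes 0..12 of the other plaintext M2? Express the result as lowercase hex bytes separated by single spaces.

Since E_a ⊕ E_b = M1 ⊕ M2, XORing with the guessed M1 bytes yields the corresponding M2 bytes: M2 = (E_a ⊕ E_b) ⊕ M1.
01010000 xor 01110010 = 00100010
00111000 xor 01101111 = 01010111
11001101 xor 01101111 = 10100010
10111010 xor 01110100 = 11001110
01000101 xor 00111010 = 01111111
11011111 xor 01111000 = 10100111
00001100 xor 00100000 = 00101100
11110010 xor 01110011 = 10000001
11101010 xor 01100101 = 10001111
10101000 xor 01100011 = 11001011
11111011 xor 01110010 = 10001001
10100010 xor 01100101 = 11000111
11010010 xor 01110100 = 10100110

22 57 a2 ce 7f a7 2c 81 8f cb 89 c7 a6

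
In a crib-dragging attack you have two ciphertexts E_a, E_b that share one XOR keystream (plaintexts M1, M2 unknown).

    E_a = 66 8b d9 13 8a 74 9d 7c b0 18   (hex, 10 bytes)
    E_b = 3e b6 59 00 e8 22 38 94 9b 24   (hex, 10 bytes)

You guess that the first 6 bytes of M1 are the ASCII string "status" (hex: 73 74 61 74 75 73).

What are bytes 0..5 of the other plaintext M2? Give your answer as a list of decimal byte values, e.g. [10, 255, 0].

[43, 73, 225, 103, 23, 37]

First, E_a ⊕ E_b = (M1 ⊕ K) ⊕ (M2 ⊕ K) = M1 ⊕ M2, so the key drops out. Then M2 = (M1 ⊕ M2) ⊕ M1 over the first 6 bytes.
byte 0: (66 ^ 3e) ^ 73 = 58 ^ 73 = 2b
byte 1: (8b ^ b6) ^ 74 = 3d ^ 74 = 49
byte 2: (d9 ^ 59) ^ 61 = 80 ^ 61 = e1
byte 3: (13 ^ 00) ^ 74 = 13 ^ 74 = 67
byte 4: (8a ^ e8) ^ 75 = 62 ^ 75 = 17
byte 5: (74 ^ 22) ^ 73 = 56 ^ 73 = 25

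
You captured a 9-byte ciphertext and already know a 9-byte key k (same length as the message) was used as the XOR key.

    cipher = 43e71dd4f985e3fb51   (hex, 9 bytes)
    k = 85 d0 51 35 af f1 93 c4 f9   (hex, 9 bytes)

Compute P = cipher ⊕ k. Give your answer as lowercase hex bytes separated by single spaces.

XOR is its own inverse, so applying the key byte-wise gives the result directly.
byte 0: 43 xor 85 = c6
byte 1: e7 xor d0 = 37
byte 2: 1d xor 51 = 4c
byte 3: d4 xor 35 = e1
byte 4: f9 xor af = 56
byte 5: 85 xor f1 = 74
byte 6: e3 xor 93 = 70
byte 7: fb xor c4 = 3f
byte 8: 51 xor f9 = a8

c6 37 4c e1 56 74 70 3f a8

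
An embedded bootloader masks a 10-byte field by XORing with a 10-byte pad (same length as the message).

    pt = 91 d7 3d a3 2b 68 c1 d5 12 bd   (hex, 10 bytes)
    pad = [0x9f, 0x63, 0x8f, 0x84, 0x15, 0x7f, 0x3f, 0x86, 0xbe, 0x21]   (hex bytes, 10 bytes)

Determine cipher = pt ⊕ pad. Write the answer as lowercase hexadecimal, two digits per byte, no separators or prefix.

0eb4b2273e17fe53ac9c

XOR is its own inverse, so applying the key byte-wise gives the result directly.
91 XOR 9f = 0e
d7 XOR 63 = b4
3d XOR 8f = b2
a3 XOR 84 = 27
2b XOR 15 = 3e
68 XOR 7f = 17
c1 XOR 3f = fe
d5 XOR 86 = 53
12 XOR be = ac
bd XOR 21 = 9c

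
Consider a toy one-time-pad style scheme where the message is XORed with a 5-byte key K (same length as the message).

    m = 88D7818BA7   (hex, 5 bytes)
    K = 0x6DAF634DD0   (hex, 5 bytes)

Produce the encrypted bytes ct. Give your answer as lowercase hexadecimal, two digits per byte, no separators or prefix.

e578e2c677

XOR is its own inverse, so applying the key byte-wise gives the result directly.
byte 0: 88 ⊕ 6d = e5
byte 1: d7 ⊕ af = 78
byte 2: 81 ⊕ 63 = e2
byte 3: 8b ⊕ 4d = c6
byte 4: a7 ⊕ d0 = 77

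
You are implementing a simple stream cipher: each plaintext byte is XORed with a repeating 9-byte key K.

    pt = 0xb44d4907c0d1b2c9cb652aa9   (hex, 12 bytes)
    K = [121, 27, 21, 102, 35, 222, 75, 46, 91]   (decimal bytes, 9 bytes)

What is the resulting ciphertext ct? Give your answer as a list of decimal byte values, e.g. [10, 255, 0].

The 9-byte key repeats, so the effective keystream is 79 1b 15 66 23 de 4b 2e 5b 79 1b 15.
byte 0: b4 ⊕ 79 = cd
byte 1: 4d ⊕ 1b = 56
byte 2: 49 ⊕ 15 = 5c
byte 3: 07 ⊕ 66 = 61
byte 4: c0 ⊕ 23 = e3
byte 5: d1 ⊕ de = 0f
byte 6: b2 ⊕ 4b = f9
byte 7: c9 ⊕ 2e = e7
byte 8: cb ⊕ 5b = 90
byte 9: 65 ⊕ 79 = 1c
byte 10: 2a ⊕ 1b = 31
byte 11: a9 ⊕ 15 = bc

[205, 86, 92, 97, 227, 15, 249, 231, 144, 28, 49, 188]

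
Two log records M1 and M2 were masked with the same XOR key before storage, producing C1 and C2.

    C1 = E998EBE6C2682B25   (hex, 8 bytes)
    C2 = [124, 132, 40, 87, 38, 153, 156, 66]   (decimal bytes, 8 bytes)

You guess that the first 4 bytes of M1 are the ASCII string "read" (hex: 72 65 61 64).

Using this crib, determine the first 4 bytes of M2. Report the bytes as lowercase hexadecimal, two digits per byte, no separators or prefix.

First, C1 ⊕ C2 = (M1 ⊕ K) ⊕ (M2 ⊕ K) = M1 ⊕ M2, so the key drops out. Then M2 = (M1 ⊕ M2) ⊕ M1 over the first 4 bytes.
byte 0: (e9 ^ 7c) ^ 72 = 95 ^ 72 = e7
byte 1: (98 ^ 84) ^ 65 = 1c ^ 65 = 79
byte 2: (eb ^ 28) ^ 61 = c3 ^ 61 = a2
byte 3: (e6 ^ 57) ^ 64 = b1 ^ 64 = d5

e779a2d5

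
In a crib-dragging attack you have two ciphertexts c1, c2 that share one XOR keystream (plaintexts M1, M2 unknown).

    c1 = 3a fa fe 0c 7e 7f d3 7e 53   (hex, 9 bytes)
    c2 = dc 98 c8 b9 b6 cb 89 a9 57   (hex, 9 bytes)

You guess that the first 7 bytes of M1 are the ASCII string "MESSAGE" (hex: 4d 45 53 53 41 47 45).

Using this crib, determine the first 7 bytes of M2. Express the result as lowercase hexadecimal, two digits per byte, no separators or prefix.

ab2765e689f31f

First, c1 ⊕ c2 = (M1 ⊕ K) ⊕ (M2 ⊕ K) = M1 ⊕ M2, so the key drops out. Then M2 = (M1 ⊕ M2) ⊕ M1 over the first 7 bytes.
byte 0: (3a XOR dc) XOR 4d = e6 XOR 4d = ab
byte 1: (fa XOR 98) XOR 45 = 62 XOR 45 = 27
byte 2: (fe XOR c8) XOR 53 = 36 XOR 53 = 65
byte 3: (0c XOR b9) XOR 53 = b5 XOR 53 = e6
byte 4: (7e XOR b6) XOR 41 = c8 XOR 41 = 89
byte 5: (7f XOR cb) XOR 47 = b4 XOR 47 = f3
byte 6: (d3 XOR 89) XOR 45 = 5a XOR 45 = 1f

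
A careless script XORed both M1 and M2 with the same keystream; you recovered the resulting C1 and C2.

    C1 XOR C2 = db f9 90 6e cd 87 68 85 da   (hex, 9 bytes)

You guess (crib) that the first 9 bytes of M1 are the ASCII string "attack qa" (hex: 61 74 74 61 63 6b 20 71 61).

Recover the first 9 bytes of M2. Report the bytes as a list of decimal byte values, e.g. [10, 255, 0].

Since C1 ⊕ C2 = M1 ⊕ M2, XORing with the guessed M1 bytes yields the corresponding M2 bytes: M2 = (C1 ⊕ C2) ⊕ M1.
byte 0: db ^ 61 = ba
byte 1: f9 ^ 74 = 8d
byte 2: 90 ^ 74 = e4
byte 3: 6e ^ 61 = 0f
byte 4: cd ^ 63 = ae
byte 5: 87 ^ 6b = ec
byte 6: 68 ^ 20 = 48
byte 7: 85 ^ 71 = f4
byte 8: da ^ 61 = bb

[186, 141, 228, 15, 174, 236, 72, 244, 187]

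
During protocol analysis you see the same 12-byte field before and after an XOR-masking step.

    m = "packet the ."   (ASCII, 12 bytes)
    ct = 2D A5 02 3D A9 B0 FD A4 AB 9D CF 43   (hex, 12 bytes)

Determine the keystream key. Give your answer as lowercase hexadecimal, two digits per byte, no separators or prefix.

5dc46156ccc4ddd0c3f8ef6d

Since ct = m ⊕ key, XORing both sides with m gives key = m ⊕ ct.
112 ⊕  45 =  93
 97 ⊕ 165 = 196
 99 ⊕   2 =  97
107 ⊕  61 =  86
101 ⊕ 169 = 204
116 ⊕ 176 = 196
 32 ⊕ 253 = 221
116 ⊕ 164 = 208
104 ⊕ 171 = 195
101 ⊕ 157 = 248
 32 ⊕ 207 = 239
 46 ⊕  67 = 109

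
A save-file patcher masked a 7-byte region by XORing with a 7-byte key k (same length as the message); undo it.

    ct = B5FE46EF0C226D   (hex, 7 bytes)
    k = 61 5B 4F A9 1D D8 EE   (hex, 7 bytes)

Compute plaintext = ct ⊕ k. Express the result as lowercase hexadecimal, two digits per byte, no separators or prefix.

XOR is its own inverse, so applying the key byte-wise gives the result directly.
b5 ^ 61 = d4
fe ^ 5b = a5
46 ^ 4f = 09
ef ^ a9 = 46
0c ^ 1d = 11
22 ^ d8 = fa
6d ^ ee = 83

d4a5094611fa83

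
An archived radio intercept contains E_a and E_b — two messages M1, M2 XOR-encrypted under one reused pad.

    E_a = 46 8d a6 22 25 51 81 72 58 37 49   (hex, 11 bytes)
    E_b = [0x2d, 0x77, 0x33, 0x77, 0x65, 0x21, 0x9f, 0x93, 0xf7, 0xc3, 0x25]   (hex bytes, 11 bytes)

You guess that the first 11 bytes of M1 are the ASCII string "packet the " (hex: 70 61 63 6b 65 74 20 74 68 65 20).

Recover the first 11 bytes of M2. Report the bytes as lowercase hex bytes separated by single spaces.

1b 9b f6 3e 25 04 3e 95 c7 91 4c

First, E_a ⊕ E_b = (M1 ⊕ K) ⊕ (M2 ⊕ K) = M1 ⊕ M2, so the key drops out. Then M2 = (M1 ⊕ M2) ⊕ M1 over the first 11 bytes.
byte 0: (46 ^ 2d) ^ 70 = 6b ^ 70 = 1b
byte 1: (8d ^ 77) ^ 61 = fa ^ 61 = 9b
byte 2: (a6 ^ 33) ^ 63 = 95 ^ 63 = f6
byte 3: (22 ^ 77) ^ 6b = 55 ^ 6b = 3e
byte 4: (25 ^ 65) ^ 65 = 40 ^ 65 = 25
byte 5: (51 ^ 21) ^ 74 = 70 ^ 74 = 04
byte 6: (81 ^ 9f) ^ 20 = 1e ^ 20 = 3e
byte 7: (72 ^ 93) ^ 74 = e1 ^ 74 = 95
byte 8: (58 ^ f7) ^ 68 = af ^ 68 = c7
byte 9: (37 ^ c3) ^ 65 = f4 ^ 65 = 91
byte 10: (49 ^ 25) ^ 20 = 6c ^ 20 = 4c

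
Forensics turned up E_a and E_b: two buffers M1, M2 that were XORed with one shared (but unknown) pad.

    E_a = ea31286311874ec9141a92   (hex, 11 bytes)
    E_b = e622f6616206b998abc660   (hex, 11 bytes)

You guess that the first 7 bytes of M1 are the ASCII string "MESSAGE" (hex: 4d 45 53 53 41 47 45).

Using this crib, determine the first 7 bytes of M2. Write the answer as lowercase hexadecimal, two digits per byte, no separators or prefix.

First, E_a ⊕ E_b = (M1 ⊕ K) ⊕ (M2 ⊕ K) = M1 ⊕ M2, so the key drops out. Then M2 = (M1 ⊕ M2) ⊕ M1 over the first 7 bytes.
byte 0: (ea ^ e6) ^ 4d = 0c ^ 4d = 41
byte 1: (31 ^ 22) ^ 45 = 13 ^ 45 = 56
byte 2: (28 ^ f6) ^ 53 = de ^ 53 = 8d
byte 3: (63 ^ 61) ^ 53 = 02 ^ 53 = 51
byte 4: (11 ^ 62) ^ 41 = 73 ^ 41 = 32
byte 5: (87 ^ 06) ^ 47 = 81 ^ 47 = c6
byte 6: (4e ^ b9) ^ 45 = f7 ^ 45 = b2

41568d5132c6b2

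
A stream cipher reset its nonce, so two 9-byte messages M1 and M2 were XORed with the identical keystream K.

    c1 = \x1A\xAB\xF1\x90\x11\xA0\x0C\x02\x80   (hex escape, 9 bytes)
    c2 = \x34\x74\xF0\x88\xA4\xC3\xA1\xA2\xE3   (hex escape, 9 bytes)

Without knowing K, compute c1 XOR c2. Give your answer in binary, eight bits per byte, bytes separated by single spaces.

00101110 11011111 00000001 00011000 10110101 01100011 10101101 10100000 01100011

c1 ⊕ c2 = (M1 ⊕ K) ⊕ (M2 ⊕ K) = M1 ⊕ M2 — the shared key cancels under XOR.
byte 0: 00011010 XOR 00110100 = 00101110
byte 1: 10101011 XOR 01110100 = 11011111
byte 2: 11110001 XOR 11110000 = 00000001
byte 3: 10010000 XOR 10001000 = 00011000
byte 4: 00010001 XOR 10100100 = 10110101
byte 5: 10100000 XOR 11000011 = 01100011
byte 6: 00001100 XOR 10100001 = 10101101
byte 7: 00000010 XOR 10100010 = 10100000
byte 8: 10000000 XOR 11100011 = 01100011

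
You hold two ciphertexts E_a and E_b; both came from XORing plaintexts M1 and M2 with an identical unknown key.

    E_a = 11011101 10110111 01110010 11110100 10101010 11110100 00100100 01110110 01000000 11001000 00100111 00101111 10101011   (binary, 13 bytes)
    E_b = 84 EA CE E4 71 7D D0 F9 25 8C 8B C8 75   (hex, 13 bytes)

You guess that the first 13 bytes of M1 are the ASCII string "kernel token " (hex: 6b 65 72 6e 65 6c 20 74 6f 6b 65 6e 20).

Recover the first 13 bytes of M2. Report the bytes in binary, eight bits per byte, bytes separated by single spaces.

00110010 00111000 11001110 01111110 10111110 11100101 11010100 11111011 00001010 00101111 11001001 10001001 11111110

First, E_a ⊕ E_b = (M1 ⊕ K) ⊕ (M2 ⊕ K) = M1 ⊕ M2, so the key drops out. Then M2 = (M1 ⊕ M2) ⊕ M1 over the first 13 bytes.
byte 0: (dd ^ 84) ^ 6b = 59 ^ 6b = 32
byte 1: (b7 ^ ea) ^ 65 = 5d ^ 65 = 38
byte 2: (72 ^ ce) ^ 72 = bc ^ 72 = ce
byte 3: (f4 ^ e4) ^ 6e = 10 ^ 6e = 7e
byte 4: (aa ^ 71) ^ 65 = db ^ 65 = be
byte 5: (f4 ^ 7d) ^ 6c = 89 ^ 6c = e5
byte 6: (24 ^ d0) ^ 20 = f4 ^ 20 = d4
byte 7: (76 ^ f9) ^ 74 = 8f ^ 74 = fb
byte 8: (40 ^ 25) ^ 6f = 65 ^ 6f = 0a
byte 9: (c8 ^ 8c) ^ 6b = 44 ^ 6b = 2f
byte 10: (27 ^ 8b) ^ 65 = ac ^ 65 = c9
byte 11: (2f ^ c8) ^ 6e = e7 ^ 6e = 89
byte 12: (ab ^ 75) ^ 20 = de ^ 20 = fe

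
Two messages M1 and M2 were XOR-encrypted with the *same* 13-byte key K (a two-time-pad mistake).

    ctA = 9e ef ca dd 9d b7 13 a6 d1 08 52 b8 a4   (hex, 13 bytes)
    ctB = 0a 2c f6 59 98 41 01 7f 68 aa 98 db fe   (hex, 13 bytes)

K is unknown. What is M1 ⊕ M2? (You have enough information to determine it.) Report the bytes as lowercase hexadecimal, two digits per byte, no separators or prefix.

ctA ⊕ ctB = (M1 ⊕ K) ⊕ (M2 ⊕ K) = M1 ⊕ M2 — the shared key cancels under XOR.
9e ⊕ 0a = 94
ef ⊕ 2c = c3
ca ⊕ f6 = 3c
dd ⊕ 59 = 84
9d ⊕ 98 = 05
b7 ⊕ 41 = f6
13 ⊕ 01 = 12
a6 ⊕ 7f = d9
d1 ⊕ 68 = b9
08 ⊕ aa = a2
52 ⊕ 98 = ca
b8 ⊕ db = 63
a4 ⊕ fe = 5a

94c33c8405f612d9b9a2ca635a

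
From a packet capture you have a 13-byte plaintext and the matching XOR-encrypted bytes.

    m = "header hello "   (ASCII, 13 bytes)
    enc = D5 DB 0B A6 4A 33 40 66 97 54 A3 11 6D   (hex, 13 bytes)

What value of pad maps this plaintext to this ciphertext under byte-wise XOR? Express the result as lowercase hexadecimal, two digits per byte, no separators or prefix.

bdbe6ac22f41600ef238cf7e4d

Since enc = m ⊕ pad, XORing both sides with m gives pad = m ⊕ enc.
byte 0: 104 ^ 213 = 189
byte 1: 101 ^ 219 = 190
byte 2:  97 ^  11 = 106
byte 3: 100 ^ 166 = 194
byte 4: 101 ^  74 =  47
byte 5: 114 ^  51 =  65
byte 6:  32 ^  64 =  96
byte 7: 104 ^ 102 =  14
byte 8: 101 ^ 151 = 242
byte 9: 108 ^  84 =  56
byte 10: 108 ^ 163 = 207
byte 11: 111 ^  17 = 126
byte 12:  32 ^ 109 =  77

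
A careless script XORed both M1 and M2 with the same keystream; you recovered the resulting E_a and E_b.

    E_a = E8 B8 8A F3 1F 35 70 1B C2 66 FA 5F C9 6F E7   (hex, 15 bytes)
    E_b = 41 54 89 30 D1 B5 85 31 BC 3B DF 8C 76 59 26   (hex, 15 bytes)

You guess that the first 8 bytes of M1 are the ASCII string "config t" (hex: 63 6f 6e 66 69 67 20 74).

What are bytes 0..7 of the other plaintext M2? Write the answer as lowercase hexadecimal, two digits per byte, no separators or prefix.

ca836da5a7e7d55e

First, E_a ⊕ E_b = (M1 ⊕ K) ⊕ (M2 ⊕ K) = M1 ⊕ M2, so the key drops out. Then M2 = (M1 ⊕ M2) ⊕ M1 over the first 8 bytes.
byte 0: (e8 xor 41) xor 63 = a9 xor 63 = ca
byte 1: (b8 xor 54) xor 6f = ec xor 6f = 83
byte 2: (8a xor 89) xor 6e = 03 xor 6e = 6d
byte 3: (f3 xor 30) xor 66 = c3 xor 66 = a5
byte 4: (1f xor d1) xor 69 = ce xor 69 = a7
byte 5: (35 xor b5) xor 67 = 80 xor 67 = e7
byte 6: (70 xor 85) xor 20 = f5 xor 20 = d5
byte 7: (1b xor 31) xor 74 = 2a xor 74 = 5e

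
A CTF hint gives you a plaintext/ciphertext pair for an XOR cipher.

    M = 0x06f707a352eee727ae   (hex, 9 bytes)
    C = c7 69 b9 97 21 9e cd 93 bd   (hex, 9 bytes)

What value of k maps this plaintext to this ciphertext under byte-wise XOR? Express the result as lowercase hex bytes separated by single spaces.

Since C = M ⊕ k, XORing both sides with M gives k = M ⊕ C.
byte 0:   6 ⊕ 199 = 193
byte 1: 247 ⊕ 105 = 158
byte 2:   7 ⊕ 185 = 190
byte 3: 163 ⊕ 151 =  52
byte 4:  82 ⊕  33 = 115
byte 5: 238 ⊕ 158 = 112
byte 6: 231 ⊕ 205 =  42
byte 7:  39 ⊕ 147 = 180
byte 8: 174 ⊕ 189 =  19

c1 9e be 34 73 70 2a b4 13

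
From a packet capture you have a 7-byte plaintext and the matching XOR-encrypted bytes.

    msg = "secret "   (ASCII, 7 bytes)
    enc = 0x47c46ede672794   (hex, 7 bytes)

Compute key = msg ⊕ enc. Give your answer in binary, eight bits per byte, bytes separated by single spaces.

00110100 10100001 00001101 10101100 00000010 01010011 10110100

Since enc = msg ⊕ key, XORing both sides with msg gives key = msg ⊕ enc.
73 xor 47 = 34
65 xor c4 = a1
63 xor 6e = 0d
72 xor de = ac
65 xor 67 = 02
74 xor 27 = 53
20 xor 94 = b4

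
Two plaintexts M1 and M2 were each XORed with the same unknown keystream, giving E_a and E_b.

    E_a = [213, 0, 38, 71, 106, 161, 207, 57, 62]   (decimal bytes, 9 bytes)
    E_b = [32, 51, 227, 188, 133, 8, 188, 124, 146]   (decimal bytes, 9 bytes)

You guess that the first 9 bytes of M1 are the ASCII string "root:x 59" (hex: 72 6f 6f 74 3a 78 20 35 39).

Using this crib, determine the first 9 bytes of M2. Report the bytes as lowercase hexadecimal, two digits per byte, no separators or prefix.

First, E_a ⊕ E_b = (M1 ⊕ K) ⊕ (M2 ⊕ K) = M1 ⊕ M2, so the key drops out. Then M2 = (M1 ⊕ M2) ⊕ M1 over the first 9 bytes.
byte 0: (d5 XOR 20) XOR 72 = f5 XOR 72 = 87
byte 1: (00 XOR 33) XOR 6f = 33 XOR 6f = 5c
byte 2: (26 XOR e3) XOR 6f = c5 XOR 6f = aa
byte 3: (47 XOR bc) XOR 74 = fb XOR 74 = 8f
byte 4: (6a XOR 85) XOR 3a = ef XOR 3a = d5
byte 5: (a1 XOR 08) XOR 78 = a9 XOR 78 = d1
byte 6: (cf XOR bc) XOR 20 = 73 XOR 20 = 53
byte 7: (39 XOR 7c) XOR 35 = 45 XOR 35 = 70
byte 8: (3e XOR 92) XOR 39 = ac XOR 39 = 95

875caa8fd5d1537095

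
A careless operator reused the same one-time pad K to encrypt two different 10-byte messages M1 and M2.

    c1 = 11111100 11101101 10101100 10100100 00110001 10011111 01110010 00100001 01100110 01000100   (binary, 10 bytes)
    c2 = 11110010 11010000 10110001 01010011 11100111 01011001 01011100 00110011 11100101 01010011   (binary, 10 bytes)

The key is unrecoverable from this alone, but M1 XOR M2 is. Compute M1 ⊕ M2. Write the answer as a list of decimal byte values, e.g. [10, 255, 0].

c1 ⊕ c2 = (M1 ⊕ K) ⊕ (M2 ⊕ K) = M1 ⊕ M2 — the shared key cancels under XOR.
11111100 ⊕ 11110010 = 00001110
11101101 ⊕ 11010000 = 00111101
10101100 ⊕ 10110001 = 00011101
10100100 ⊕ 01010011 = 11110111
00110001 ⊕ 11100111 = 11010110
10011111 ⊕ 01011001 = 11000110
01110010 ⊕ 01011100 = 00101110
00100001 ⊕ 00110011 = 00010010
01100110 ⊕ 11100101 = 10000011
01000100 ⊕ 01010011 = 00010111

[14, 61, 29, 247, 214, 198, 46, 18, 131, 23]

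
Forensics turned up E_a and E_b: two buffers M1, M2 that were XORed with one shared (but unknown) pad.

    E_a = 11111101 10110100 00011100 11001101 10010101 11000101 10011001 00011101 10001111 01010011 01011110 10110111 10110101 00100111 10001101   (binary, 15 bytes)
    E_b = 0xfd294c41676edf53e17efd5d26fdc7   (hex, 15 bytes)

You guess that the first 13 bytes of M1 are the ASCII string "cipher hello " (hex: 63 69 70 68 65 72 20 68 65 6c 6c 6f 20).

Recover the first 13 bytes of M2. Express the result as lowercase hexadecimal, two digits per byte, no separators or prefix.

63f420e497d966260b41cf85b3

First, E_a ⊕ E_b = (M1 ⊕ K) ⊕ (M2 ⊕ K) = M1 ⊕ M2, so the key drops out. Then M2 = (M1 ⊕ M2) ⊕ M1 over the first 13 bytes.
byte 0: (fd xor fd) xor 63 = 00 xor 63 = 63
byte 1: (b4 xor 29) xor 69 = 9d xor 69 = f4
byte 2: (1c xor 4c) xor 70 = 50 xor 70 = 20
byte 3: (cd xor 41) xor 68 = 8c xor 68 = e4
byte 4: (95 xor 67) xor 65 = f2 xor 65 = 97
byte 5: (c5 xor 6e) xor 72 = ab xor 72 = d9
byte 6: (99 xor df) xor 20 = 46 xor 20 = 66
byte 7: (1d xor 53) xor 68 = 4e xor 68 = 26
byte 8: (8f xor e1) xor 65 = 6e xor 65 = 0b
byte 9: (53 xor 7e) xor 6c = 2d xor 6c = 41
byte 10: (5e xor fd) xor 6c = a3 xor 6c = cf
byte 11: (b7 xor 5d) xor 6f = ea xor 6f = 85
byte 12: (b5 xor 26) xor 20 = 93 xor 20 = b3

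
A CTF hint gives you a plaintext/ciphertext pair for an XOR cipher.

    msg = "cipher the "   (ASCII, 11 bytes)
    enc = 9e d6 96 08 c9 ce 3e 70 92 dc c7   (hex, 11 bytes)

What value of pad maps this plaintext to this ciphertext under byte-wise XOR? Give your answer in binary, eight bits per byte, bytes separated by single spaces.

Since enc = msg ⊕ pad, XORing both sides with msg gives pad = msg ⊕ enc.
63 XOR 9e = fd
69 XOR d6 = bf
70 XOR 96 = e6
68 XOR 08 = 60
65 XOR c9 = ac
72 XOR ce = bc
20 XOR 3e = 1e
74 XOR 70 = 04
68 XOR 92 = fa
65 XOR dc = b9
20 XOR c7 = e7

11111101 10111111 11100110 01100000 10101100 10111100 00011110 00000100 11111010 10111001 11100111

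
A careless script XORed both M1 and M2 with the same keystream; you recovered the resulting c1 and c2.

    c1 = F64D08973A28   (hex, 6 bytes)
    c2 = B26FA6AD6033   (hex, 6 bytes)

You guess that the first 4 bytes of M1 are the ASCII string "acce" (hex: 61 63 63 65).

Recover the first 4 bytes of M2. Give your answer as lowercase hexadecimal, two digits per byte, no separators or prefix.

First, c1 ⊕ c2 = (M1 ⊕ K) ⊕ (M2 ⊕ K) = M1 ⊕ M2, so the key drops out. Then M2 = (M1 ⊕ M2) ⊕ M1 over the first 4 bytes.
byte 0: (f6 XOR b2) XOR 61 = 44 XOR 61 = 25
byte 1: (4d XOR 6f) XOR 63 = 22 XOR 63 = 41
byte 2: (08 XOR a6) XOR 63 = ae XOR 63 = cd
byte 3: (97 XOR ad) XOR 65 = 3a XOR 65 = 5f

2541cd5f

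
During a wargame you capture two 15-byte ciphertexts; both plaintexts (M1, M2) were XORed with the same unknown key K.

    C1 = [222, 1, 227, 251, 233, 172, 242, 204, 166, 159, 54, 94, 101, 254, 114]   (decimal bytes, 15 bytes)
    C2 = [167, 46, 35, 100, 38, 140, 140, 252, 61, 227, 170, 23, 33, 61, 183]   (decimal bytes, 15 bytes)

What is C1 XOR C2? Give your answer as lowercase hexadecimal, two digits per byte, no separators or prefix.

792fc09fcf207e309b7c9c4944c3c5

C1 ⊕ C2 = (M1 ⊕ K) ⊕ (M2 ⊕ K) = M1 ⊕ M2 — the shared key cancels under XOR.
11011110 xor 10100111 = 01111001
00000001 xor 00101110 = 00101111
11100011 xor 00100011 = 11000000
11111011 xor 01100100 = 10011111
11101001 xor 00100110 = 11001111
10101100 xor 10001100 = 00100000
11110010 xor 10001100 = 01111110
11001100 xor 11111100 = 00110000
10100110 xor 00111101 = 10011011
10011111 xor 11100011 = 01111100
00110110 xor 10101010 = 10011100
01011110 xor 00010111 = 01001001
01100101 xor 00100001 = 01000100
11111110 xor 00111101 = 11000011
01110010 xor 10110111 = 11000101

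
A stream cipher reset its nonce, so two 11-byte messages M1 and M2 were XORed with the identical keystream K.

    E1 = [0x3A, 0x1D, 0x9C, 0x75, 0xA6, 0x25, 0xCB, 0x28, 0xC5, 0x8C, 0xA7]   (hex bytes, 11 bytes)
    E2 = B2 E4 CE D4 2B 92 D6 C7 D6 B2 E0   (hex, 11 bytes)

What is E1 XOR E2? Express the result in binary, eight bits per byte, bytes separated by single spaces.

10001000 11111001 01010010 10100001 10001101 10110111 00011101 11101111 00010011 00111110 01000111

E1 ⊕ E2 = (M1 ⊕ K) ⊕ (M2 ⊕ K) = M1 ⊕ M2 — the shared key cancels under XOR.
3a XOR b2 = 88
1d XOR e4 = f9
9c XOR ce = 52
75 XOR d4 = a1
a6 XOR 2b = 8d
25 XOR 92 = b7
cb XOR d6 = 1d
28 XOR c7 = ef
c5 XOR d6 = 13
8c XOR b2 = 3e
a7 XOR e0 = 47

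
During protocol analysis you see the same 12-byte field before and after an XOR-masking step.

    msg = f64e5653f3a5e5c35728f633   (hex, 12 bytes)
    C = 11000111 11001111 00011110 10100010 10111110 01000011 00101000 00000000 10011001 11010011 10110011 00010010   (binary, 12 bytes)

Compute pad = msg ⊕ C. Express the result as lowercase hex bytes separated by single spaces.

31 81 48 f1 4d e6 cd c3 ce fb 45 21

Since C = msg ⊕ pad, XORing both sides with msg gives pad = msg ⊕ C.
f6 XOR c7 = 31
4e XOR cf = 81
56 XOR 1e = 48
53 XOR a2 = f1
f3 XOR be = 4d
a5 XOR 43 = e6
e5 XOR 28 = cd
c3 XOR 00 = c3
57 XOR 99 = ce
28 XOR d3 = fb
f6 XOR b3 = 45
33 XOR 12 = 21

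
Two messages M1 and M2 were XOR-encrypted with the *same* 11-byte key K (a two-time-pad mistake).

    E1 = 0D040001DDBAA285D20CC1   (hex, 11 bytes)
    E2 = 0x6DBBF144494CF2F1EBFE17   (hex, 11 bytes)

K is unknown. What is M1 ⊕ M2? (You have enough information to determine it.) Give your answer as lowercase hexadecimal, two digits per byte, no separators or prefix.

60bff14594f6507439f2d6

E1 ⊕ E2 = (M1 ⊕ K) ⊕ (M2 ⊕ K) = M1 ⊕ M2 — the shared key cancels under XOR.
byte 0:  13 ^ 109 =  96
byte 1:   4 ^ 187 = 191
byte 2:   0 ^ 241 = 241
byte 3:   1 ^  68 =  69
byte 4: 221 ^  73 = 148
byte 5: 186 ^  76 = 246
byte 6: 162 ^ 242 =  80
byte 7: 133 ^ 241 = 116
byte 8: 210 ^ 235 =  57
byte 9:  12 ^ 254 = 242
byte 10: 193 ^  23 = 214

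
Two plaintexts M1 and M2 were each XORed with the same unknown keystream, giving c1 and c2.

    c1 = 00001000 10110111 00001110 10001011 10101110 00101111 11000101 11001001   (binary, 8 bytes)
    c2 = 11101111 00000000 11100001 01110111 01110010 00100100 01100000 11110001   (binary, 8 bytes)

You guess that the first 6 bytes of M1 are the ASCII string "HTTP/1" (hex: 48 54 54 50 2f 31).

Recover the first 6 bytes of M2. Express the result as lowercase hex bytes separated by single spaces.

af e3 bb ac f3 3a

First, c1 ⊕ c2 = (M1 ⊕ K) ⊕ (M2 ⊕ K) = M1 ⊕ M2, so the key drops out. Then M2 = (M1 ⊕ M2) ⊕ M1 over the first 6 bytes.
byte 0: (08 XOR ef) XOR 48 = e7 XOR 48 = af
byte 1: (b7 XOR 00) XOR 54 = b7 XOR 54 = e3
byte 2: (0e XOR e1) XOR 54 = ef XOR 54 = bb
byte 3: (8b XOR 77) XOR 50 = fc XOR 50 = ac
byte 4: (ae XOR 72) XOR 2f = dc XOR 2f = f3
byte 5: (2f XOR 24) XOR 31 = 0b XOR 31 = 3a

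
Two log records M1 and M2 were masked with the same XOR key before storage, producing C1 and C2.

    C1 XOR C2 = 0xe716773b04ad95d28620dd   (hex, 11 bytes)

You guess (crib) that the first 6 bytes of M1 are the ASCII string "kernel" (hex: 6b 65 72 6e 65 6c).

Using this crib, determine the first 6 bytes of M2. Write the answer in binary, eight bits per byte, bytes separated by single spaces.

10001100 01110011 00000101 01010101 01100001 11000001

Since C1 ⊕ C2 = M1 ⊕ M2, XORing with the guessed M1 bytes yields the corresponding M2 bytes: M2 = (C1 ⊕ C2) ⊕ M1.
e7 xor 6b = 8c
16 xor 65 = 73
77 xor 72 = 05
3b xor 6e = 55
04 xor 65 = 61
ad xor 6c = c1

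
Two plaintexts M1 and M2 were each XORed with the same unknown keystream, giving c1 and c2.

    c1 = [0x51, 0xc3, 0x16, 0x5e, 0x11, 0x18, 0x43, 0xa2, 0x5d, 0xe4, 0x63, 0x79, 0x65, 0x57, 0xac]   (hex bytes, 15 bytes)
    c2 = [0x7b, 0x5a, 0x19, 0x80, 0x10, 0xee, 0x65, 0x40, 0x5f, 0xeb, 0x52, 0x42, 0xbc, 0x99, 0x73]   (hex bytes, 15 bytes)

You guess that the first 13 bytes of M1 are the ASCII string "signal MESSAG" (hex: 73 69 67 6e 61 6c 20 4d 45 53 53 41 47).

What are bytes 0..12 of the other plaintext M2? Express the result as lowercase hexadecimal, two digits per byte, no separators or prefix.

59f068b0609a06af475c627a9e

First, c1 ⊕ c2 = (M1 ⊕ K) ⊕ (M2 ⊕ K) = M1 ⊕ M2, so the key drops out. Then M2 = (M1 ⊕ M2) ⊕ M1 over the first 13 bytes.
byte 0: (51 XOR 7b) XOR 73 = 2a XOR 73 = 59
byte 1: (c3 XOR 5a) XOR 69 = 99 XOR 69 = f0
byte 2: (16 XOR 19) XOR 67 = 0f XOR 67 = 68
byte 3: (5e XOR 80) XOR 6e = de XOR 6e = b0
byte 4: (11 XOR 10) XOR 61 = 01 XOR 61 = 60
byte 5: (18 XOR ee) XOR 6c = f6 XOR 6c = 9a
byte 6: (43 XOR 65) XOR 20 = 26 XOR 20 = 06
byte 7: (a2 XOR 40) XOR 4d = e2 XOR 4d = af
byte 8: (5d XOR 5f) XOR 45 = 02 XOR 45 = 47
byte 9: (e4 XOR eb) XOR 53 = 0f XOR 53 = 5c
byte 10: (63 XOR 52) XOR 53 = 31 XOR 53 = 62
byte 11: (79 XOR 42) XOR 41 = 3b XOR 41 = 7a
byte 12: (65 XOR bc) XOR 47 = d9 XOR 47 = 9e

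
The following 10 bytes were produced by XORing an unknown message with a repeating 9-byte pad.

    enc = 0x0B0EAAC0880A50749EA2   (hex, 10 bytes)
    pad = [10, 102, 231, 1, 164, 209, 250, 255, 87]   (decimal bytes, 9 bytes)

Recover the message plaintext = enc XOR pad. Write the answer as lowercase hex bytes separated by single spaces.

01 68 4d c1 2c db aa 8b c9 a8

The 9-byte key repeats, so the effective keystream is 0a 66 e7 01 a4 d1 fa ff 57 0a.
byte 0: 0b ⊕ 0a = 01
byte 1: 0e ⊕ 66 = 68
byte 2: aa ⊕ e7 = 4d
byte 3: c0 ⊕ 01 = c1
byte 4: 88 ⊕ a4 = 2c
byte 5: 0a ⊕ d1 = db
byte 6: 50 ⊕ fa = aa
byte 7: 74 ⊕ ff = 8b
byte 8: 9e ⊕ 57 = c9
byte 9: a2 ⊕ 0a = a8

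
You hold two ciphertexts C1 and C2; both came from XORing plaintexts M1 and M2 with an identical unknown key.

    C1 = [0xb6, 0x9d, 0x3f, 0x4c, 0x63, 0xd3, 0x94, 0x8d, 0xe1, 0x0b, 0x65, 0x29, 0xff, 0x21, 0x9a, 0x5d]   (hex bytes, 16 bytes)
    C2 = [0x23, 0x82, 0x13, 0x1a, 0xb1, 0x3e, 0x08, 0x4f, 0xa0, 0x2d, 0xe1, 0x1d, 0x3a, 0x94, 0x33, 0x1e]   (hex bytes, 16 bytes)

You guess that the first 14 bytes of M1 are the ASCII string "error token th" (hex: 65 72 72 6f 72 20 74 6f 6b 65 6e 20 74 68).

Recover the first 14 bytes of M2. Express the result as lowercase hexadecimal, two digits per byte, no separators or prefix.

First, C1 ⊕ C2 = (M1 ⊕ K) ⊕ (M2 ⊕ K) = M1 ⊕ M2, so the key drops out. Then M2 = (M1 ⊕ M2) ⊕ M1 over the first 14 bytes.
byte 0: (b6 ^ 23) ^ 65 = 95 ^ 65 = f0
byte 1: (9d ^ 82) ^ 72 = 1f ^ 72 = 6d
byte 2: (3f ^ 13) ^ 72 = 2c ^ 72 = 5e
byte 3: (4c ^ 1a) ^ 6f = 56 ^ 6f = 39
byte 4: (63 ^ b1) ^ 72 = d2 ^ 72 = a0
byte 5: (d3 ^ 3e) ^ 20 = ed ^ 20 = cd
byte 6: (94 ^ 08) ^ 74 = 9c ^ 74 = e8
byte 7: (8d ^ 4f) ^ 6f = c2 ^ 6f = ad
byte 8: (e1 ^ a0) ^ 6b = 41 ^ 6b = 2a
byte 9: (0b ^ 2d) ^ 65 = 26 ^ 65 = 43
byte 10: (65 ^ e1) ^ 6e = 84 ^ 6e = ea
byte 11: (29 ^ 1d) ^ 20 = 34 ^ 20 = 14
byte 12: (ff ^ 3a) ^ 74 = c5 ^ 74 = b1
byte 13: (21 ^ 94) ^ 68 = b5 ^ 68 = dd

f06d5e39a0cde8ad2a43ea14b1dd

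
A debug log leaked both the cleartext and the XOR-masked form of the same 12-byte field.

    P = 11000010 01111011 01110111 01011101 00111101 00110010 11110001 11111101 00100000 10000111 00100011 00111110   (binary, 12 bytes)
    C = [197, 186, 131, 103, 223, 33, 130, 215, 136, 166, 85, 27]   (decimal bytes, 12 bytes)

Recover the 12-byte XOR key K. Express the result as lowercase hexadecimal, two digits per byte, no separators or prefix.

Since C = P ⊕ K, XORing both sides with P gives K = P ⊕ C.
c2 ^ c5 = 07
7b ^ ba = c1
77 ^ 83 = f4
5d ^ 67 = 3a
3d ^ df = e2
32 ^ 21 = 13
f1 ^ 82 = 73
fd ^ d7 = 2a
20 ^ 88 = a8
87 ^ a6 = 21
23 ^ 55 = 76
3e ^ 1b = 25

07c1f43ae213732aa8217625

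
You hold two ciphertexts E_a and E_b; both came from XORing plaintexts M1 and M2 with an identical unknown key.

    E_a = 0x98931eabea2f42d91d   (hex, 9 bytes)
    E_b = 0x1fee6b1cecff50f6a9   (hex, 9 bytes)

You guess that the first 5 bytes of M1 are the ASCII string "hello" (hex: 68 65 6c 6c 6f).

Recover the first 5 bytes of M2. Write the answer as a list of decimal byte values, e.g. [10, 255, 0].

[239, 24, 25, 219, 105]

First, E_a ⊕ E_b = (M1 ⊕ K) ⊕ (M2 ⊕ K) = M1 ⊕ M2, so the key drops out. Then M2 = (M1 ⊕ M2) ⊕ M1 over the first 5 bytes.
byte 0: (98 XOR 1f) XOR 68 = 87 XOR 68 = ef
byte 1: (93 XOR ee) XOR 65 = 7d XOR 65 = 18
byte 2: (1e XOR 6b) XOR 6c = 75 XOR 6c = 19
byte 3: (ab XOR 1c) XOR 6c = b7 XOR 6c = db
byte 4: (ea XOR ec) XOR 6f = 06 XOR 6f = 69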